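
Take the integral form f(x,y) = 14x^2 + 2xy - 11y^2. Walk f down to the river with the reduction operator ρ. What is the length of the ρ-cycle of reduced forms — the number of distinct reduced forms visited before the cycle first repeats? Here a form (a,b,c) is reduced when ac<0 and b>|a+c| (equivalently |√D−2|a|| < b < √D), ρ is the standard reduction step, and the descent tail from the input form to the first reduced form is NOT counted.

D = 620, ⌊√D⌋ = 24
descent: ρ → (-11,20,5)  [lands on river]
river: ρ → (5,20,-11)
river: ρ → (-11,24,1)
river: ρ → (1,24,-11)
ρ-cycle length = 4 (tail of 1 descent step not counted)

4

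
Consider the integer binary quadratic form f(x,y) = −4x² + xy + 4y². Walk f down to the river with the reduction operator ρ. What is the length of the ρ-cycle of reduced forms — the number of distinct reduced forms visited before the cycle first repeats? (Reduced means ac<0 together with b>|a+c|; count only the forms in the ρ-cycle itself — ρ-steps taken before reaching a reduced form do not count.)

D = 65, ⌊√D⌋ = 8
river: ρ → (4,7,-1)
river: ρ → (-1,7,4)
river: ρ → (4,1,-4)
river: ρ → (-4,7,1)
river: ρ → (1,7,-4)
river: ρ → (-4,1,4)
ρ-cycle length = 6 (tail of 0 descent steps not counted)

6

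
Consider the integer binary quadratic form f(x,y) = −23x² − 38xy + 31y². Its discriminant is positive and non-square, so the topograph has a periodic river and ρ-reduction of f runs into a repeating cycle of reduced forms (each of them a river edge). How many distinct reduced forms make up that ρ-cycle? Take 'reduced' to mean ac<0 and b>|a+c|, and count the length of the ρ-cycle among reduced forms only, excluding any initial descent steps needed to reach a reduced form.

D = 4296, ⌊√D⌋ = 65
descent: ρ → (31,38,-23)  [lands on river]
river: ρ → (-23,54,15)
river: ρ → (15,36,-50)
river: ρ → (-50,64,1)
river: ρ → (1,64,-50)
river: ρ → (-50,36,15)
river: ρ → (15,54,-23)
river: ρ → (-23,38,31)
river: ρ → (31,24,-30)
river: ρ → (-30,36,25)
river: ρ → (25,64,-2)
river: ρ → (-2,64,25)
river: ρ → (25,36,-30)
river: ρ → (-30,24,31)
ρ-cycle length = 14 (tail of 1 descent step not counted)

14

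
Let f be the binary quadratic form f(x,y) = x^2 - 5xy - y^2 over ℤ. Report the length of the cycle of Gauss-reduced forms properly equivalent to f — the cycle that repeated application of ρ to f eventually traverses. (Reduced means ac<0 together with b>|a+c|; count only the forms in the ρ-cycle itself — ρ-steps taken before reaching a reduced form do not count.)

D = 29, ⌊√D⌋ = 5
descent: ρ → (-1,5,1)  [lands on river]
river: ρ → (1,5,-1)
ρ-cycle length = 2 (tail of 1 descent step not counted)

2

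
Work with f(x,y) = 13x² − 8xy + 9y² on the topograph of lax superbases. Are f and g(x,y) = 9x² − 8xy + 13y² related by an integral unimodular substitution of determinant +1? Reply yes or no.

D₁ = -404, D₂ = -404
f: flip: (13,-8,9)→(9,8,13)
f: reduced (well bottom): (9,8,13) with a≤c, −a<b≤a
g: reduced (well bottom): (9,-8,13) with a≤c, −a<b≤a
reduced forms (9, 8, 13) vs (9, -8, 13) ⇒ inequivalent

no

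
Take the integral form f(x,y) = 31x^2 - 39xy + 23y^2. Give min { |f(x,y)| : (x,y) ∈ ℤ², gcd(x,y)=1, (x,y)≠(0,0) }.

translate: b→23 (≡-39 mod 62), so (31,-39,23)→(31,23,15)
flip: (31,23,15)→(15,-23,31)
translate: b→7 (≡-23 mod 30), so (15,-23,31)→(15,7,23)
reduced (well bottom): (15,7,23) with a≤c, −a<b≤a
well minimum = a = 15

15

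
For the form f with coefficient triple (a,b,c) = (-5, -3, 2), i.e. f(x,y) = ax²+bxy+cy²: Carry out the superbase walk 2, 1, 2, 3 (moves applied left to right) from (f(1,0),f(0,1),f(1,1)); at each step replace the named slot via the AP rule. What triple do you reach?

start (-5,2,-6) = (f(1,0),f(0,1),f(1,1))
replace slot 2: 2·((-5)+(-6)) − 2 = -24 → (-5,-24,-6)
replace slot 1: 2·((-24)+(-6)) − (-5) = -55 → (-55,-24,-6)
replace slot 2: 2·((-55)+(-6)) − (-24) = -98 → (-55,-98,-6)
replace slot 3: 2·((-55)+(-98)) − (-6) = -300 → (-55,-98,-300)

-55,-98,-300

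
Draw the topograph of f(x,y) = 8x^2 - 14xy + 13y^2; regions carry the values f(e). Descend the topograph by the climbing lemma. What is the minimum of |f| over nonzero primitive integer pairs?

translate: b→2 (≡-14 mod 16), so (8,-14,13)→(8,2,7)
flip: (8,2,7)→(7,-2,8)
reduced (well bottom): (7,-2,8) with a≤c, −a<b≤a
well minimum = a = 7

7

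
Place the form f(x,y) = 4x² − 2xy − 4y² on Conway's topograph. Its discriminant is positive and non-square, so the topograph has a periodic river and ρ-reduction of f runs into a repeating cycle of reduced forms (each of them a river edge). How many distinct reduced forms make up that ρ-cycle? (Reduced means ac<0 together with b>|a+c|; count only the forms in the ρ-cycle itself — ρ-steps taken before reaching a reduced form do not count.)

D = 68, ⌊√D⌋ = 8
descent: ρ → (-4,2,4)  [lands on river]
river: ρ → (4,6,-2)
river: ρ → (-2,6,4)
river: ρ → (4,2,-4)
river: ρ → (-4,6,2)
river: ρ → (2,6,-4)
ρ-cycle length = 6 (tail of 1 descent step not counted)

6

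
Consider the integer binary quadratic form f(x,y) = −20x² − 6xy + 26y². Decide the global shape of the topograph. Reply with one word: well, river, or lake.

D = b²−4ac = (-6)² − 4·(-20)·26 = 2116
D = 46² is a perfect square ⇒ form factors over ℤ ⇒ lakes

lake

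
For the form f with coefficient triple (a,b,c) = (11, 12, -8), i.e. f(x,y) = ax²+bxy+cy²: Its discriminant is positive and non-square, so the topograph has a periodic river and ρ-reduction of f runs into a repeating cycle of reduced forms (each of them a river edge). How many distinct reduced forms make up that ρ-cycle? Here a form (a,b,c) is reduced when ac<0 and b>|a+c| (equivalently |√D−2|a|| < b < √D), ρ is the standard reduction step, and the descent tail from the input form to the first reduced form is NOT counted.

D = 496, ⌊√D⌋ = 22
river: ρ → (-8,20,3)
river: ρ → (3,22,-1)
river: ρ → (-1,22,3)
river: ρ → (3,20,-8)
river: ρ → (-8,12,11)
river: ρ → (11,10,-9)
river: ρ → (-9,8,12)
river: ρ → (12,16,-5)
river: ρ → (-5,14,15)
river: ρ → (15,16,-4)
river: ρ → (-4,16,15)
river: ρ → (15,14,-5)
river: ρ → (-5,16,12)
river: ρ → (12,8,-9)
river: ρ → (-9,10,11)
river: ρ → (11,12,-8)
ρ-cycle length = 16 (tail of 0 descent steps not counted)

16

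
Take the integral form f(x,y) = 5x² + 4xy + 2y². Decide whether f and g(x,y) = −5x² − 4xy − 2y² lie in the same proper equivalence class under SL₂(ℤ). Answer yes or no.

D₁ = -24, D₂ = -24
f: flip: (5,4,2)→(2,-4,5)
f: translate: b→0 (≡-4 mod 4), so (2,-4,5)→(2,0,3)
f: reduced (well bottom): (2,0,3) with a≤c, −a<b≤a
g is negative-definite; reduce −g:
−g: flip: (5,4,2)→(2,-4,5)
−g: translate: b→0 (≡-4 mod 4), so (2,-4,5)→(2,0,3)
−g: reduced (well bottom): (2,0,3) with a≤c, −a<b≤a
flip sign back: reduced form of g is (-2,0,-3)
reduced forms (2, 0, 3) vs (-2, 0, -3) ⇒ inequivalent

no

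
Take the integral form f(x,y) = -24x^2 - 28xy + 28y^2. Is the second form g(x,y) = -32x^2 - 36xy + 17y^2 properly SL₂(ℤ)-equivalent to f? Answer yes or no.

D₁ = 3472, D₂ = 3472
river cycle of f (length 16): (28, 28, -24), (-24, 20, 32), (32, 44, -12), (-12, 52, 16), (16, 44, -24), (-24, 52, 8), (8, 44, -48), (-48, 52, 4), (4, 52, -48), (-48, 44, 8), … (6 more)
river cycle of g (length 16): (17, 36, -32), (-32, 28, 21), (21, 56, -4), (-4, 56, 21), (21, 28, -32), (-32, 36, 17), (17, 32, -36), (-36, 40, 13), (13, 38, -39), (-39, 40, 12), … (6 more)
cycles differ ⇒ inequivalent

no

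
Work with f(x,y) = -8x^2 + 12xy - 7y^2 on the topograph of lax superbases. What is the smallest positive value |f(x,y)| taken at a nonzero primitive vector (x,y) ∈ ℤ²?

translate: b→4 (≡-12 mod 16), so (8,-12,7)→(8,4,3)
flip: (8,4,3)→(3,-4,8)
translate: b→2 (≡-4 mod 6), so (3,-4,8)→(3,2,7)
reduced (well bottom): (3,2,7) with a≤c, −a<b≤a
well minimum |f| = |-3| = 3 (negative-definite)

3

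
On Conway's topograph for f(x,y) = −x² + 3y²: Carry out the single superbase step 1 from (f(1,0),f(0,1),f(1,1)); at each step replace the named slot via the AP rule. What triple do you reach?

start (-1,3,2) = (f(1,0),f(0,1),f(1,1))
replace slot 1: 2·(3+2) − (-1) = 11 → (11,3,2)

11,3,2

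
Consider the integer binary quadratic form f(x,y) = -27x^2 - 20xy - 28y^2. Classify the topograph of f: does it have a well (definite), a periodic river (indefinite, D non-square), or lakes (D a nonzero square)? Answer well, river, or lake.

D = b²−4ac = (-20)² − 4·(-27)·(-28) = -2624
D < 0 ⇒ definite ⇒ every region one sign ⇒ single well

well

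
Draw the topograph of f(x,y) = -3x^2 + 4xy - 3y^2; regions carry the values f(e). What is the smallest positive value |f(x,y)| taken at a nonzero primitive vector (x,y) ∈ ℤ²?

translate: b→2 (≡-4 mod 6), so (3,-4,3)→(3,2,2)
flip: (3,2,2)→(2,-2,3)
translate: b→2 (≡-2 mod 4), so (2,-2,3)→(2,2,3)
reduced (well bottom): (2,2,3) with a≤c, −a<b≤a
well minimum |f| = |-2| = 2 (negative-definite)

2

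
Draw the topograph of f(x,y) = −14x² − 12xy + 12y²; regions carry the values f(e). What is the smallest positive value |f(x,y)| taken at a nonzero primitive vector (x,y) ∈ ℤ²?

descent: ρ → (12,12,-14)  [lands on river]
river: ρ → (-14,16,10)
river: ρ → (10,24,-6)
river: ρ → (-6,24,10)
river: ρ → (10,16,-14)
river: ρ → (-14,12,12)
closes: descent 1, river 6
min |a| on river = 6

6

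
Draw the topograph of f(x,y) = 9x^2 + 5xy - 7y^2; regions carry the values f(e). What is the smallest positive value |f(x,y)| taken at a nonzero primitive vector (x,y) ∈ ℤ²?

river: ρ → (-7,9,7)
river: ρ → (7,5,-9)
river: ρ → (-9,13,3)
river: ρ → (3,11,-13)
river: ρ → (-13,15,1)
river: ρ → (1,15,-13)
river: ρ → (-13,11,3)
river: ρ → (3,13,-9)
river: ρ → (-9,5,7)
river: ρ → (7,9,-7)
river: ρ → (-7,5,9)
river: ρ → (9,13,-3)
river: ρ → (-3,11,13)
river: ρ → (13,15,-1)
river: ρ → (-1,15,13)
river: ρ → (13,11,-3)
river: ρ → (-3,13,9)
river: ρ → (9,5,-7)
closes: descent 0, river 18
min |a| on river = 1

1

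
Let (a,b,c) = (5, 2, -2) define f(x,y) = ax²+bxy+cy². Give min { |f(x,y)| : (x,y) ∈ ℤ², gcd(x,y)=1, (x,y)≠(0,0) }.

descent: ρ → (-2,6,1)  [lands on river]
river: ρ → (1,6,-2)
closes: descent 1, river 2
min |a| on river = 1

1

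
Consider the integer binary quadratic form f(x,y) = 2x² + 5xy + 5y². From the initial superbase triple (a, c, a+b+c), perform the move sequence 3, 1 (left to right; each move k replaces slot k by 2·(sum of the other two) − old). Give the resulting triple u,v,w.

start (2,5,12) = (f(1,0),f(0,1),f(1,1))
replace slot 3: 2·(2+5) − 12 = 2 → (2,5,2)
replace slot 1: 2·(5+2) − 2 = 12 → (12,5,2)

12,5,2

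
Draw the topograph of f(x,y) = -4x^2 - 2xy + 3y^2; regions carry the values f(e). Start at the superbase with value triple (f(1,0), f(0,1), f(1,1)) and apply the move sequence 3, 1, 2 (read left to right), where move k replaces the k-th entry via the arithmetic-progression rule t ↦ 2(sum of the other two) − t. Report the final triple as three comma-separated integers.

start (-4,3,-3) = (f(1,0),f(0,1),f(1,1))
replace slot 3: 2·((-4)+3) − (-3) = 1 → (-4,3,1)
replace slot 1: 2·(3+1) − (-4) = 12 → (12,3,1)
replace slot 2: 2·(12+1) − 3 = 23 → (12,23,1)

12,23,1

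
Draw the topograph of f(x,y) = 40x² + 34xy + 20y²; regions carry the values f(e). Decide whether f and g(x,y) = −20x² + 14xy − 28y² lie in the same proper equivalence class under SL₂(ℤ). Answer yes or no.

D₁ = -2044, D₂ = -2044
f: flip: (40,34,20)→(20,-34,40)
f: translate: b→6 (≡-34 mod 40), so (20,-34,40)→(20,6,26)
f: reduced (well bottom): (20,6,26) with a≤c, −a<b≤a
g is negative-definite; reduce −g:
−g: reduced (well bottom): (20,-14,28) with a≤c, −a<b≤a
flip sign back: reduced form of g is (-20,14,-28)
reduced forms (20, 6, 26) vs (-20, 14, -28) ⇒ inequivalent

no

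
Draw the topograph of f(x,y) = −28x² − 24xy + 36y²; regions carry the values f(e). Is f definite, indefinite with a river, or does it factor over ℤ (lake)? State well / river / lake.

D = b²−4ac = (-24)² − 4·(-28)·36 = 4608
D > 0 non-square ⇒ indefinite ⇒ periodic river

river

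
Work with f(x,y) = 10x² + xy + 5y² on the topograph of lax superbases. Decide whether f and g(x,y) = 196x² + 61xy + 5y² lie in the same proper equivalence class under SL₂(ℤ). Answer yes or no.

D₁ = -199, D₂ = -199
f: flip: (10,1,5)→(5,-1,10)
f: reduced (well bottom): (5,-1,10) with a≤c, −a<b≤a
g: flip: (196,61,5)→(5,-61,196)
g: translate: b→-1 (≡-61 mod 10), so (5,-61,196)→(5,-1,10)
g: reduced (well bottom): (5,-1,10) with a≤c, −a<b≤a
reduced forms (5, -1, 10) vs (5, -1, 10) ⇒ equivalent

yes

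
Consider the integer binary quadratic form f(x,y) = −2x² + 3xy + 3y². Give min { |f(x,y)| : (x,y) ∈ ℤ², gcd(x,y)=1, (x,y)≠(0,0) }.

river: ρ → (3,3,-2)
river: ρ → (-2,5,1)
river: ρ → (1,5,-2)
river: ρ → (-2,3,3)
closes: descent 0, river 4
min |a| on river = 1

1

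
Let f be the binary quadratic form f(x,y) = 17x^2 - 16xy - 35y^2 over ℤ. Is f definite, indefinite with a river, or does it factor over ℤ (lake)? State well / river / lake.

D = b²−4ac = (-16)² − 4·17·(-35) = 2636
D > 0 non-square ⇒ indefinite ⇒ periodic river

river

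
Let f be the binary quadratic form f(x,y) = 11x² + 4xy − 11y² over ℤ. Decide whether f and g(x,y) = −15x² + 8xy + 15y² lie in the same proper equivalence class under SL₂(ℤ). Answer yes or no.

D₁ = 500, D₂ = 964
discriminants differ ⇒ not SL₂(ℤ)-equivalent

no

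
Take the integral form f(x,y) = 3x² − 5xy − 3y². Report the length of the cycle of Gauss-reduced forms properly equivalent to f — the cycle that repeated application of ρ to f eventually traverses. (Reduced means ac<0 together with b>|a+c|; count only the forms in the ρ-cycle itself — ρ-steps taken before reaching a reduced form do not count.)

D = 61, ⌊√D⌋ = 7
descent: ρ → (-3,5,3)  [lands on river]
river: ρ → (3,7,-1)
river: ρ → (-1,7,3)
river: ρ → (3,5,-3)
river: ρ → (-3,7,1)
river: ρ → (1,7,-3)
ρ-cycle length = 6 (tail of 1 descent step not counted)

6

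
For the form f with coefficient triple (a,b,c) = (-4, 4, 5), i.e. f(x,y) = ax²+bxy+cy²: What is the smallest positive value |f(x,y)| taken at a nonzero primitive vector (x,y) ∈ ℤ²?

river: ρ → (5,6,-3)
river: ρ → (-3,6,5)
river: ρ → (5,4,-4)
river: ρ → (-4,4,5)
closes: descent 0, river 4
min |a| on river = 3

3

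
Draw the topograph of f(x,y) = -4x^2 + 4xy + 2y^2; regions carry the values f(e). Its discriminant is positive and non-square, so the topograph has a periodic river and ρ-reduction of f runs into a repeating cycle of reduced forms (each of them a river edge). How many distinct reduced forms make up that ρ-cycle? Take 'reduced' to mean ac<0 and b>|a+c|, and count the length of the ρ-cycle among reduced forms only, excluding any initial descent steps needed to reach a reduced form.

D = 48, ⌊√D⌋ = 6
river: ρ → (2,4,-4)
river: ρ → (-4,4,2)
ρ-cycle length = 2 (tail of 0 descent steps not counted)

2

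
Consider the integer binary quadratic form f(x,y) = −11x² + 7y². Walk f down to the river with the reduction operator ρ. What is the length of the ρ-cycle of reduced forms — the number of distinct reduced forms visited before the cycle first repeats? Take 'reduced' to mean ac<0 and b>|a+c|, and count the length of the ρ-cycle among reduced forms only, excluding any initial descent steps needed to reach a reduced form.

D = 308, ⌊√D⌋ = 17
descent: ρ → (7,14,-4)  [lands on river]
river: ρ → (-4,10,13)
river: ρ → (13,16,-1)
river: ρ → (-1,16,13)
river: ρ → (13,10,-4)
river: ρ → (-4,14,7)
ρ-cycle length = 6 (tail of 1 descent step not counted)

6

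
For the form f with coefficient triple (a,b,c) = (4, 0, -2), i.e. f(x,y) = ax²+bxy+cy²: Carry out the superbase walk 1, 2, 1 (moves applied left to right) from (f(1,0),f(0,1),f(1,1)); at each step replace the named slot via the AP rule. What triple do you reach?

start (4,-2,2) = (f(1,0),f(0,1),f(1,1))
replace slot 1: 2·((-2)+2) − 4 = -4 → (-4,-2,2)
replace slot 2: 2·((-4)+2) − (-2) = -2 → (-4,-2,2)
replace slot 1: 2·((-2)+2) − (-4) = 4 → (4,-2,2)

4,-2,2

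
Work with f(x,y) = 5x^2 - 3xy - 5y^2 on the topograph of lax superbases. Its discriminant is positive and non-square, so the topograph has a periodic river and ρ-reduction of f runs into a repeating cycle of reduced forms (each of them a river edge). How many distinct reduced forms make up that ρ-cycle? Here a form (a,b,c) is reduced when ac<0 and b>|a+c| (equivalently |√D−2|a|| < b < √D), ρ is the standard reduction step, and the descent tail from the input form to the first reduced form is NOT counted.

D = 109, ⌊√D⌋ = 10
descent: ρ → (-5,3,5)  [lands on river]
river: ρ → (5,7,-3)
river: ρ → (-3,5,7)
river: ρ → (7,9,-1)
river: ρ → (-1,9,7)
river: ρ → (7,5,-3)
river: ρ → (-3,7,5)
river: ρ → (5,3,-5)
river: ρ → (-5,7,3)
river: ρ → (3,5,-7)
river: ρ → (-7,9,1)
river: ρ → (1,9,-7)
river: ρ → (-7,5,3)
river: ρ → (3,7,-5)
ρ-cycle length = 14 (tail of 1 descent step not counted)

14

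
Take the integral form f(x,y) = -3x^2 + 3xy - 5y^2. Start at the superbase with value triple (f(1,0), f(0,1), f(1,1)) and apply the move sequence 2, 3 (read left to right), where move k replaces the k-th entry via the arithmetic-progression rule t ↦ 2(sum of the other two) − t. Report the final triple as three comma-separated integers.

start (-3,-5,-5) = (f(1,0),f(0,1),f(1,1))
replace slot 2: 2·((-3)+(-5)) − (-5) = -11 → (-3,-11,-5)
replace slot 3: 2·((-3)+(-11)) − (-5) = -23 → (-3,-11,-23)

-3,-11,-23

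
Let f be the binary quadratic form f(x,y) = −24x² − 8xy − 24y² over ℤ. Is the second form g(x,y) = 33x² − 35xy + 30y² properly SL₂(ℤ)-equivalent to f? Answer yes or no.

D₁ = -2240, D₂ = -2735
discriminants differ ⇒ not SL₂(ℤ)-equivalent

no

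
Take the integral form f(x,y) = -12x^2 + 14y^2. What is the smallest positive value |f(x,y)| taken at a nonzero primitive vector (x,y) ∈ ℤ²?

descent: ρ → (14,0,-12)
descent: ρ → (-12,24,2)  [lands on river]
river: ρ → (2,24,-12)
closes: descent 2, river 2
min |a| on river = 2

2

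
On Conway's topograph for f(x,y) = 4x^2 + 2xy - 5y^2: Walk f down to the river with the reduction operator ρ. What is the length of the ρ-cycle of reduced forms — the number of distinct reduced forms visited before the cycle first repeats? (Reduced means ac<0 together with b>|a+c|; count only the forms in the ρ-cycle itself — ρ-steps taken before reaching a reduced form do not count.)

D = 84, ⌊√D⌋ = 9
river: ρ → (-5,8,1)
river: ρ → (1,8,-5)
river: ρ → (-5,2,4)
river: ρ → (4,6,-3)
river: ρ → (-3,6,4)
river: ρ → (4,2,-5)
ρ-cycle length = 6 (tail of 0 descent steps not counted)

6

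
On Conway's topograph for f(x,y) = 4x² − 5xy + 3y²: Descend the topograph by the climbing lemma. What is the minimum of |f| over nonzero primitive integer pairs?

translate: b→3 (≡-5 mod 8), so (4,-5,3)→(4,3,2)
flip: (4,3,2)→(2,-3,4)
translate: b→1 (≡-3 mod 4), so (2,-3,4)→(2,1,3)
reduced (well bottom): (2,1,3) with a≤c, −a<b≤a
well minimum = a = 2

2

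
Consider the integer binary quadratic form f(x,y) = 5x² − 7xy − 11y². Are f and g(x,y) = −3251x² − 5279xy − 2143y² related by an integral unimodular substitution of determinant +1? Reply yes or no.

D₁ = 269, D₂ = 269
river cycle of f (length 10): (-11, 7, 5), (5, 13, -5), (-5, 7, 11), (11, 15, -1), (-1, 15, 11), (11, 7, -5), (-5, 13, 5), (5, 7, -11), (-11, 15, 1), (1, 15, -11)
river cycle of g (length 10): (-11, 7, 5), (5, 13, -5), (-5, 7, 11), (11, 15, -1), (-1, 15, 11), (11, 7, -5), (-5, 13, 5), (5, 7, -11), (-11, 15, 1), (1, 15, -11)
cycles coincide ⇒ equivalent

yes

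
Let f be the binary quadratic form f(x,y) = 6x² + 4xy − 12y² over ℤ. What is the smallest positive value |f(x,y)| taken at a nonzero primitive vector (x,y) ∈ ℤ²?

descent: ρ → (-12,-4,6)
descent: ρ → (6,16,-2)  [lands on river]
river: ρ → (-2,16,6)
river: ρ → (6,8,-10)
river: ρ → (-10,12,4)
river: ρ → (4,12,-10)
river: ρ → (-10,8,6)
closes: descent 2, river 6
min |a| on river = 2

2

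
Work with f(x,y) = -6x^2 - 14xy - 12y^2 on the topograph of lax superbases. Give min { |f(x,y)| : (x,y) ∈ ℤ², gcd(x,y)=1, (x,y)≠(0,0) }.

translate: b→2 (≡14 mod 12), so (6,14,12)→(6,2,4)
flip: (6,2,4)→(4,-2,6)
reduced (well bottom): (4,-2,6) with a≤c, −a<b≤a
well minimum |f| = |-4| = 4 (negative-definite)

4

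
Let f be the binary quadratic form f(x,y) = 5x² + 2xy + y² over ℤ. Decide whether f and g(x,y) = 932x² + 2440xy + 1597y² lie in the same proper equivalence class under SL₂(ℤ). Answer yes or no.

D₁ = -16, D₂ = -16
f: flip: (5,2,1)→(1,-2,5)
f: translate: b→0 (≡-2 mod 2), so (1,-2,5)→(1,0,4)
f: reduced (well bottom): (1,0,4) with a≤c, −a<b≤a
g: translate: b→576 (≡2440 mod 1864), so (932,2440,1597)→(932,576,89)
g: flip: (932,576,89)→(89,-576,932)
g: translate: b→-42 (≡-576 mod 178), so (89,-576,932)→(89,-42,5)
g: flip: (89,-42,5)→(5,42,89)
g: translate: b→2 (≡42 mod 10), so (5,42,89)→(5,2,1)
g: flip: (5,2,1)→(1,-2,5)
g: translate: b→0 (≡-2 mod 2), so (1,-2,5)→(1,0,4)
g: reduced (well bottom): (1,0,4) with a≤c, −a<b≤a
reduced forms (1, 0, 4) vs (1, 0, 4) ⇒ equivalent

yes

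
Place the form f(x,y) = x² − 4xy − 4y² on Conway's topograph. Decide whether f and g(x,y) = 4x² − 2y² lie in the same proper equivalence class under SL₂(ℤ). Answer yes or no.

D₁ = 32, D₂ = 32
river cycle of f (length 2): (-4, 4, 1), (1, 4, -4)
river cycle of g (length 2): (-2, 4, 2), (2, 4, -2)
cycles differ ⇒ inequivalent

no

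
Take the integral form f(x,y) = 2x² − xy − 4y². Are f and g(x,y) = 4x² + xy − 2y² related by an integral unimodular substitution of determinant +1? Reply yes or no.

D₁ = 33, D₂ = 33
river cycle of f (length 4): (2, 3, -3), (-3, 3, 2), (2, 5, -1), (-1, 5, 2)
river cycle of g (length 4): (-2, 3, 3), (3, 3, -2), (-2, 5, 1), (1, 5, -2)
cycles differ ⇒ inequivalent

no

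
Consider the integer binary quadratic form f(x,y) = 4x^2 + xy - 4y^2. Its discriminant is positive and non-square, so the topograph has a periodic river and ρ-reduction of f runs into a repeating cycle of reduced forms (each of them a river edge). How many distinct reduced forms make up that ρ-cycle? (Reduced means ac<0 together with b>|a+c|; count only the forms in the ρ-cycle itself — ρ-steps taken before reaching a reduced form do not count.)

D = 65, ⌊√D⌋ = 8
river: ρ → (-4,7,1)
river: ρ → (1,7,-4)
river: ρ → (-4,1,4)
river: ρ → (4,7,-1)
river: ρ → (-1,7,4)
river: ρ → (4,1,-4)
ρ-cycle length = 6 (tail of 0 descent steps not counted)

6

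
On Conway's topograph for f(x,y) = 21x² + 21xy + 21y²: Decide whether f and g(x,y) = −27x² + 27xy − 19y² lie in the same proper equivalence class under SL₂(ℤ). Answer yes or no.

D₁ = -1323, D₂ = -1323
f: reduced (well bottom): (21,21,21) with a≤c, −a<b≤a
g is negative-definite; reduce −g:
−g: translate: b→27 (≡-27 mod 54), so (27,-27,19)→(27,27,19)
−g: flip: (27,27,19)→(19,-27,27)
−g: translate: b→11 (≡-27 mod 38), so (19,-27,27)→(19,11,19)
−g: reduced (well bottom): (19,11,19) with a≤c, −a<b≤a
flip sign back: reduced form of g is (-19,-11,-19)
reduced forms (21, 21, 21) vs (-19, -11, -19) ⇒ inequivalent

no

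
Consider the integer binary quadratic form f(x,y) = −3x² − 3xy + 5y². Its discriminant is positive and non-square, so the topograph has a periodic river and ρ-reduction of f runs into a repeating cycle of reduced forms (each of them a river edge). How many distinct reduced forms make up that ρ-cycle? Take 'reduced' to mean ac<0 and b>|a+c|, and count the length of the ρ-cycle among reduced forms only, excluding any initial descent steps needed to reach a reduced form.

D = 69, ⌊√D⌋ = 8
descent: ρ → (5,3,-3)  [lands on river]
river: ρ → (-3,3,5)
river: ρ → (5,7,-1)
river: ρ → (-1,7,5)
ρ-cycle length = 4 (tail of 1 descent step not counted)

4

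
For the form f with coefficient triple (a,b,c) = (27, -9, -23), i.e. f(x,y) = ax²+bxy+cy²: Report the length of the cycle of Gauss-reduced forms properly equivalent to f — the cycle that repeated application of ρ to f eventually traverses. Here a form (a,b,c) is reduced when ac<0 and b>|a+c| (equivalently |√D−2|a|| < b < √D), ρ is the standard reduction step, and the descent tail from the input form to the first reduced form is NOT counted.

D = 2565, ⌊√D⌋ = 50
descent: ρ → (-23,9,27)  [lands on river]
river: ρ → (27,45,-5)
river: ρ → (-5,45,27)
river: ρ → (27,9,-23)
river: ρ → (-23,37,13)
river: ρ → (13,41,-17)
river: ρ → (-17,27,27)
river: ρ → (27,27,-17)
river: ρ → (-17,41,13)
river: ρ → (13,37,-23)
ρ-cycle length = 10 (tail of 1 descent step not counted)

10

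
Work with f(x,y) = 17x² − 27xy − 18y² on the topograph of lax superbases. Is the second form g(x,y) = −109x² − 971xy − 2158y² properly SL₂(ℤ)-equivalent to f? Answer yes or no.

D₁ = 1953, D₂ = 1953
river cycle of f (length 16): (-18, 27, 17), (17, 41, -4), (-4, 39, 27), (27, 15, -16), (-16, 17, 26), (26, 35, -7), (-7, 35, 26), (26, 17, -16), (-16, 15, 27), (27, 39, -4), … (6 more)
river cycle of g (length 16): (-18, 27, 17), (17, 41, -4), (-4, 39, 27), (27, 15, -16), (-16, 17, 26), (26, 35, -7), (-7, 35, 26), (26, 17, -16), (-16, 15, 27), (27, 39, -4), … (6 more)
cycles coincide ⇒ equivalent

yes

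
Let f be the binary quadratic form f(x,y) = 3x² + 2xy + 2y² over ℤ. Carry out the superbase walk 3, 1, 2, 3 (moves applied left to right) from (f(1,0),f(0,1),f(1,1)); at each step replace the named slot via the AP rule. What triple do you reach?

start (3,2,7) = (f(1,0),f(0,1),f(1,1))
replace slot 3: 2·(3+2) − 7 = 3 → (3,2,3)
replace slot 1: 2·(2+3) − 3 = 7 → (7,2,3)
replace slot 2: 2·(7+3) − 2 = 18 → (7,18,3)
replace slot 3: 2·(7+18) − 3 = 47 → (7,18,47)

7,18,47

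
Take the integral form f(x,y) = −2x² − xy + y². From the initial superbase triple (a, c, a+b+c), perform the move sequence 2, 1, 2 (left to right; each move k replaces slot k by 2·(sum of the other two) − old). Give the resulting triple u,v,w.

start (-2,1,-2) = (f(1,0),f(0,1),f(1,1))
replace slot 2: 2·((-2)+(-2)) − 1 = -9 → (-2,-9,-2)
replace slot 1: 2·((-9)+(-2)) − (-2) = -20 → (-20,-9,-2)
replace slot 2: 2·((-20)+(-2)) − (-9) = -35 → (-20,-35,-2)

-20,-35,-2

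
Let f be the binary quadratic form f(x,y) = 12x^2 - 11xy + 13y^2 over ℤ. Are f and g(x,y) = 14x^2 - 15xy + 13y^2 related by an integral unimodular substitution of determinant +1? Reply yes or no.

D₁ = -503, D₂ = -503
f: reduced (well bottom): (12,-11,13) with a≤c, −a<b≤a
g: translate: b→13 (≡-15 mod 28), so (14,-15,13)→(14,13,12)
g: flip: (14,13,12)→(12,-13,14)
g: translate: b→11 (≡-13 mod 24), so (12,-13,14)→(12,11,13)
g: reduced (well bottom): (12,11,13) with a≤c, −a<b≤a
reduced forms (12, -11, 13) vs (12, 11, 13) ⇒ inequivalent

no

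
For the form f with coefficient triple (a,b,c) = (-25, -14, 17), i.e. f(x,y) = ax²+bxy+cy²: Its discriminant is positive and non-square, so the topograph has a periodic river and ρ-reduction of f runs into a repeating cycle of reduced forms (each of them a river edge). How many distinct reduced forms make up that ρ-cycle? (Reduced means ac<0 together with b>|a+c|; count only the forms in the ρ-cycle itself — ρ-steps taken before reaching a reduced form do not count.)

D = 1896, ⌊√D⌋ = 43
descent: ρ → (17,14,-25)  [lands on river]
river: ρ → (-25,36,6)
river: ρ → (6,36,-25)
river: ρ → (-25,14,17)
river: ρ → (17,20,-22)
river: ρ → (-22,24,15)
river: ρ → (15,36,-10)
river: ρ → (-10,24,33)
river: ρ → (33,42,-1)
river: ρ → (-1,42,33)
river: ρ → (33,24,-10)
river: ρ → (-10,36,15)
river: ρ → (15,24,-22)
river: ρ → (-22,20,17)
ρ-cycle length = 14 (tail of 1 descent step not counted)

14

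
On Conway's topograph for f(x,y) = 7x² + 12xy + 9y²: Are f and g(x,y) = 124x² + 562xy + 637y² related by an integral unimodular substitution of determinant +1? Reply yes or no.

D₁ = -108, D₂ = -108
f: translate: b→-2 (≡12 mod 14), so (7,12,9)→(7,-2,4)
f: flip: (7,-2,4)→(4,2,7)
f: reduced (well bottom): (4,2,7) with a≤c, −a<b≤a
g: translate: b→66 (≡562 mod 248), so (124,562,637)→(124,66,9)
g: flip: (124,66,9)→(9,-66,124)
g: translate: b→6 (≡-66 mod 18), so (9,-66,124)→(9,6,4)
g: flip: (9,6,4)→(4,-6,9)
g: translate: b→2 (≡-6 mod 8), so (4,-6,9)→(4,2,7)
g: reduced (well bottom): (4,2,7) with a≤c, −a<b≤a
reduced forms (4, 2, 7) vs (4, 2, 7) ⇒ equivalent

yes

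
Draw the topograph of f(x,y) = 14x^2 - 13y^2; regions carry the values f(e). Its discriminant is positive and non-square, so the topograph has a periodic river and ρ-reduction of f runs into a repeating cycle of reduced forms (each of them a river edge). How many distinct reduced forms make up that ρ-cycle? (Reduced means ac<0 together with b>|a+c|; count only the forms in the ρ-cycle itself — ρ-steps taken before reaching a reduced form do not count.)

D = 728, ⌊√D⌋ = 26
descent: ρ → (-13,26,1)  [lands on river]
river: ρ → (1,26,-13)
ρ-cycle length = 2 (tail of 1 descent step not counted)

2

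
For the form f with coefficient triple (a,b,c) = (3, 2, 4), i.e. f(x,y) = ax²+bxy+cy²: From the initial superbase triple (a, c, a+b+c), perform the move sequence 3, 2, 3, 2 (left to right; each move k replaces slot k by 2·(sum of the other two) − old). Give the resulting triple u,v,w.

start (3,4,9) = (f(1,0),f(0,1),f(1,1))
replace slot 3: 2·(3+4) − 9 = 5 → (3,4,5)
replace slot 2: 2·(3+5) − 4 = 12 → (3,12,5)
replace slot 3: 2·(3+12) − 5 = 25 → (3,12,25)
replace slot 2: 2·(3+25) − 12 = 44 → (3,44,25)

3,44,25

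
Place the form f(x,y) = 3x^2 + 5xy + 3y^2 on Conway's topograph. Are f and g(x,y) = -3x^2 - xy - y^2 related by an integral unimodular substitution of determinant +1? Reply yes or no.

D₁ = -11, D₂ = -11
f: translate: b→-1 (≡5 mod 6), so (3,5,3)→(3,-1,1)
f: flip: (3,-1,1)→(1,1,3)
f: reduced (well bottom): (1,1,3) with a≤c, −a<b≤a
g is negative-definite; reduce −g:
−g: flip: (3,1,1)→(1,-1,3)
−g: translate: b→1 (≡-1 mod 2), so (1,-1,3)→(1,1,3)
−g: reduced (well bottom): (1,1,3) with a≤c, −a<b≤a
flip sign back: reduced form of g is (-1,-1,-3)
reduced forms (1, 1, 3) vs (-1, -1, -3) ⇒ inequivalent

no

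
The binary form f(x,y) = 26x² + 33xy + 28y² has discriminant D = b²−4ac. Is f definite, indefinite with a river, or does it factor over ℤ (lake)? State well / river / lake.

D = b²−4ac = 33² − 4·26·28 = -1823
D < 0 ⇒ definite ⇒ every region one sign ⇒ single well

well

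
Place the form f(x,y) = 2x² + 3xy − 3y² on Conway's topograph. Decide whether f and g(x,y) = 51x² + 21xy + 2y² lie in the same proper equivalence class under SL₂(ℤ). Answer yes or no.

D₁ = 33, D₂ = 33
river cycle of f (length 4): (-3, 3, 2), (2, 5, -1), (-1, 5, 2), (2, 3, -3)
river cycle of g (length 4): (2, 3, -3), (-3, 3, 2), (2, 5, -1), (-1, 5, 2)
cycles coincide ⇒ equivalent

yes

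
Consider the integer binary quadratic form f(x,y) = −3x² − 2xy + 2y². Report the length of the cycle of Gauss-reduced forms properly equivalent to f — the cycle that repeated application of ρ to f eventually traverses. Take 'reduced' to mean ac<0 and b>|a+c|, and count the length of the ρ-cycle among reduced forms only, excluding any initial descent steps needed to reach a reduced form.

D = 28, ⌊√D⌋ = 5
descent: ρ → (2,2,-3)  [lands on river]
river: ρ → (-3,4,1)
river: ρ → (1,4,-3)
river: ρ → (-3,2,2)
ρ-cycle length = 4 (tail of 1 descent step not counted)

4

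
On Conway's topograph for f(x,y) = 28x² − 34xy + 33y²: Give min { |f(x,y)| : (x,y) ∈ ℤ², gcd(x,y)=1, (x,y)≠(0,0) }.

translate: b→22 (≡-34 mod 56), so (28,-34,33)→(28,22,27)
flip: (28,22,27)→(27,-22,28)
reduced (well bottom): (27,-22,28) with a≤c, −a<b≤a
well minimum = a = 27

27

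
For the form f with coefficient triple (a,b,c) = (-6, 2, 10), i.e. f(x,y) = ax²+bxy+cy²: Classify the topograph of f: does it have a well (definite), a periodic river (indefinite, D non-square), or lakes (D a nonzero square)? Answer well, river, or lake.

D = b²−4ac = 2² − 4·(-6)·10 = 244
D > 0 non-square ⇒ indefinite ⇒ periodic river

river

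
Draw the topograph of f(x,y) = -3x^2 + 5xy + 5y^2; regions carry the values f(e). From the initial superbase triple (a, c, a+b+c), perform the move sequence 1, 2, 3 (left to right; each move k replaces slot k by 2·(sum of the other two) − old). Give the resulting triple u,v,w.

start (-3,5,7) = (f(1,0),f(0,1),f(1,1))
replace slot 1: 2·(5+7) − (-3) = 27 → (27,5,7)
replace slot 2: 2·(27+7) − 5 = 63 → (27,63,7)
replace slot 3: 2·(27+63) − 7 = 173 → (27,63,173)

27,63,173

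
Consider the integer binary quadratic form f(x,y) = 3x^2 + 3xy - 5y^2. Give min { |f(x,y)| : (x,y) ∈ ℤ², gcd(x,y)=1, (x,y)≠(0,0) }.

river: ρ → (-5,7,1)
river: ρ → (1,7,-5)
river: ρ → (-5,3,3)
river: ρ → (3,3,-5)
closes: descent 0, river 4
min |a| on river = 1

1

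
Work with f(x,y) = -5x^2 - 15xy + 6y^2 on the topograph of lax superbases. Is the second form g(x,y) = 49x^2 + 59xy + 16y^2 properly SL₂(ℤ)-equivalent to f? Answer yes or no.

D₁ = 345, D₂ = 345
river cycle of f (length 10): (6, 15, -5), (-5, 15, 6), (6, 9, -11), (-11, 13, 4), (4, 11, -14), (-14, 17, 1), (1, 17, -14), (-14, 11, 4), (4, 13, -11), (-11, 9, 6)
river cycle of g (length 10): (-5, 15, 6), (6, 9, -11), (-11, 13, 4), (4, 11, -14), (-14, 17, 1), (1, 17, -14), (-14, 11, 4), (4, 13, -11), (-11, 9, 6), (6, 15, -5)
cycles coincide ⇒ equivalent

yes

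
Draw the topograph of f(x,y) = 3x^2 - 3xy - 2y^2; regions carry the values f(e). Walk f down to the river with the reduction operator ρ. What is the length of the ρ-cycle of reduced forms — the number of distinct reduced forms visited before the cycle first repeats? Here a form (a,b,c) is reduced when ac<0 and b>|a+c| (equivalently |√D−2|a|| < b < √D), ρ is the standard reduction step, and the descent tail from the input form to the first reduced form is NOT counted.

D = 33, ⌊√D⌋ = 5
descent: ρ → (-2,3,3)  [lands on river]
river: ρ → (3,3,-2)
river: ρ → (-2,5,1)
river: ρ → (1,5,-2)
ρ-cycle length = 4 (tail of 1 descent step not counted)

4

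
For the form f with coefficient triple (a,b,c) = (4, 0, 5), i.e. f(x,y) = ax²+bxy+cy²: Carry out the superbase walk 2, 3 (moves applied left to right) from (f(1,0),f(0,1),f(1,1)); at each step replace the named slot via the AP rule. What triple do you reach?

start (4,5,9) = (f(1,0),f(0,1),f(1,1))
replace slot 2: 2·(4+9) − 5 = 21 → (4,21,9)
replace slot 3: 2·(4+21) − 9 = 41 → (4,21,41)

4,21,41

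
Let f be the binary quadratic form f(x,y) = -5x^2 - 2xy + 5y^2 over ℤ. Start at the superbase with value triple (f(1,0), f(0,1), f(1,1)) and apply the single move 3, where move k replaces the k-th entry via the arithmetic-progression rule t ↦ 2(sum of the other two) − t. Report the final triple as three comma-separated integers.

start (-5,5,-2) = (f(1,0),f(0,1),f(1,1))
replace slot 3: 2·((-5)+5) − (-2) = 2 → (-5,5,2)

-5,5,2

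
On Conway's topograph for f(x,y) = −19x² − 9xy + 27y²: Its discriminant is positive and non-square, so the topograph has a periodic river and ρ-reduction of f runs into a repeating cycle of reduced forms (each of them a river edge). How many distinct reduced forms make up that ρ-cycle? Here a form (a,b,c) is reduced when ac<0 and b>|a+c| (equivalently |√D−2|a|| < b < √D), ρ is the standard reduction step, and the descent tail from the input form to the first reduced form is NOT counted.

D = 2133, ⌊√D⌋ = 46
descent: ρ → (27,9,-19)  [lands on river]
river: ρ → (-19,29,17)
river: ρ → (17,39,-9)
river: ρ → (-9,33,29)
river: ρ → (29,25,-13)
river: ρ → (-13,27,27)
river: ρ → (27,27,-13)
river: ρ → (-13,25,29)
river: ρ → (29,33,-9)
river: ρ → (-9,39,17)
river: ρ → (17,29,-19)
river: ρ → (-19,9,27)
river: ρ → (27,45,-1)
river: ρ → (-1,45,27)
ρ-cycle length = 14 (tail of 1 descent step not counted)

14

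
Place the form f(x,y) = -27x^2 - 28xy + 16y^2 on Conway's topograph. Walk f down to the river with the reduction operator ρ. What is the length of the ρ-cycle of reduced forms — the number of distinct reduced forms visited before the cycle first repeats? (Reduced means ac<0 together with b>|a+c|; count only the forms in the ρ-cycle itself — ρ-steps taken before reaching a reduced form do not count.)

D = 2512, ⌊√D⌋ = 50
descent: ρ → (16,28,-27)  [lands on river]
river: ρ → (-27,26,17)
river: ρ → (17,42,-11)
river: ρ → (-11,46,9)
river: ρ → (9,44,-16)
river: ρ → (-16,20,33)
river: ρ → (33,46,-3)
river: ρ → (-3,50,1)
river: ρ → (1,50,-3)
river: ρ → (-3,46,33)
river: ρ → (33,20,-16)
river: ρ → (-16,44,9)
river: ρ → (9,46,-11)
river: ρ → (-11,42,17)
river: ρ → (17,26,-27)
river: ρ → (-27,28,16)
river: ρ → (16,36,-19)
river: ρ → (-19,40,12)
river: ρ → (12,32,-31)
river: ρ → (-31,30,13)
river: ρ → (13,48,-4)
river: ρ → (-4,48,13)
river: ρ → (13,30,-31)
river: ρ → (-31,32,12)
river: ρ → (12,40,-19)
river: ρ → (-19,36,16)
ρ-cycle length = 26 (tail of 1 descent step not counted)

26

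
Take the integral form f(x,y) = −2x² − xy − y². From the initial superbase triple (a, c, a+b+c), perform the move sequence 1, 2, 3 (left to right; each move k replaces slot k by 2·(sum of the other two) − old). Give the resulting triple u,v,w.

start (-2,-1,-4) = (f(1,0),f(0,1),f(1,1))
replace slot 1: 2·((-1)+(-4)) − (-2) = -8 → (-8,-1,-4)
replace slot 2: 2·((-8)+(-4)) − (-1) = -23 → (-8,-23,-4)
replace slot 3: 2·((-8)+(-23)) − (-4) = -58 → (-8,-23,-58)

-8,-23,-58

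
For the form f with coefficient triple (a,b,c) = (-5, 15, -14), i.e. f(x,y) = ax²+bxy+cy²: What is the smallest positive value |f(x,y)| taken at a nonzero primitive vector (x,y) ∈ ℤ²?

translate: b→5 (≡-15 mod 10), so (5,-15,14)→(5,5,4)
flip: (5,5,4)→(4,-5,5)
translate: b→3 (≡-5 mod 8), so (4,-5,5)→(4,3,4)
reduced (well bottom): (4,3,4) with a≤c, −a<b≤a
well minimum |f| = |-4| = 4 (negative-definite)

4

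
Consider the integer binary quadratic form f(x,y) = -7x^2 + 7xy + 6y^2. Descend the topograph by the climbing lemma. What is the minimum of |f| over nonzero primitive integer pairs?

river: ρ → (6,5,-8)
river: ρ → (-8,11,3)
river: ρ → (3,13,-4)
river: ρ → (-4,11,6)
river: ρ → (6,13,-2)
river: ρ → (-2,11,12)
river: ρ → (12,13,-1)
river: ρ → (-1,13,12)
river: ρ → (12,11,-2)
river: ρ → (-2,13,6)
river: ρ → (6,11,-4)
river: ρ → (-4,13,3)
river: ρ → (3,11,-8)
river: ρ → (-8,5,6)
river: ρ → (6,7,-7)
river: ρ → (-7,7,6)
closes: descent 0, river 16
min |a| on river = 1

1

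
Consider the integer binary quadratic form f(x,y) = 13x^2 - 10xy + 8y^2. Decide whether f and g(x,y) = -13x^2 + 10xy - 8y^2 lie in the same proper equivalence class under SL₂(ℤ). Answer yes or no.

D₁ = -316, D₂ = -316
f: flip: (13,-10,8)→(8,10,13)
f: translate: b→-6 (≡10 mod 16), so (8,10,13)→(8,-6,11)
f: reduced (well bottom): (8,-6,11) with a≤c, −a<b≤a
g is negative-definite; reduce −g:
−g: flip: (13,-10,8)→(8,10,13)
−g: translate: b→-6 (≡10 mod 16), so (8,10,13)→(8,-6,11)
−g: reduced (well bottom): (8,-6,11) with a≤c, −a<b≤a
flip sign back: reduced form of g is (-8,6,-11)
reduced forms (8, -6, 11) vs (-8, 6, -11) ⇒ inequivalent

no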